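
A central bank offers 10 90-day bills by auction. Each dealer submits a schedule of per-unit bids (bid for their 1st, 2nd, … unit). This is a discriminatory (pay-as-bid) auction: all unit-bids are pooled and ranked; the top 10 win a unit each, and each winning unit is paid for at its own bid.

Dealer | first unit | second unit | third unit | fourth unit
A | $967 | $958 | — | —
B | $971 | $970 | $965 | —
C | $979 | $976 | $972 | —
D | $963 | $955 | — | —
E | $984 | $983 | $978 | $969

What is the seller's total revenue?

Pooled unit-bids ranked (top 10): 984 (E-1), 983 (E-2), 979 (C-1), 978 (E-3), 976 (C-2), 972 (C-3), 971 (B-1), 970 (B-2), 969 (E-4), 967 (A-1)
Next rejected bid: $965 (not a price — pay-as-bid).
Each winning unit pays its own bid.
Revenue = 984 + 983 + 979 + 978 + 976 + 972 + 971 + 970 + 969 + 967 = $9,749.

Total revenue: $9,749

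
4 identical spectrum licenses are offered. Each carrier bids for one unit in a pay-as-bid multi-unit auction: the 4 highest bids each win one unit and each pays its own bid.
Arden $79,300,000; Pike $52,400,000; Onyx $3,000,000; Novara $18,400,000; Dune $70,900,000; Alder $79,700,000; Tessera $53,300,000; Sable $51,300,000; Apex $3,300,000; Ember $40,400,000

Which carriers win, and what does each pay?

Bids ranked high→low: 79,700,000 (Alder), 79,300,000 (Arden), 70,900,000 (Dune), 53,300,000 (Tessera), 52,400,000 (Pike), 51,300,000 (Sable), …
The 4 highest are Alder, Arden, Dune, Tessera.
Each winner pays its own bid: Alder $79,700,000, Arden $79,300,000, Dune $70,900,000, Tessera $53,300,000.

Alder $79,700,000, Arden $79,300,000, Dune $70,900,000, Tessera $53,300,000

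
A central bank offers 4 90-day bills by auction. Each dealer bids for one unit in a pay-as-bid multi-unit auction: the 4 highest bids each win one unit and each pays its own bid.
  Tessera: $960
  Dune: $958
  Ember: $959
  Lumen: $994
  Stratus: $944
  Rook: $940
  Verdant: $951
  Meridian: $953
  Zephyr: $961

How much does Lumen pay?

Sorting: 994 (Lumen), 961 (Zephyr), 960 (Tessera), 959 (Ember), 958 (Dune), 953 (Meridian), …
Winners (4 units): Lumen, Zephyr, Tessera, Ember.
Lumen wins → own bid $994.

Lumen pays $994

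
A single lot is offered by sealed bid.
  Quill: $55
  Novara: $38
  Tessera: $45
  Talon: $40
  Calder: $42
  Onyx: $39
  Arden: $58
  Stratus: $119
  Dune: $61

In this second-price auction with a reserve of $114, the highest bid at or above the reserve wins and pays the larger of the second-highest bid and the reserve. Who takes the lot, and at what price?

Bids ranked: 119 (Stratus) > 61 (Dune) > 58 (Arden) > 55 (Quill) > 45 (Tessera) > 42 (Calder) > …
Stratus has the top bid at or above the reserve ($119).
max(second-highest $61, reserve $114) = $114.

Stratus pays $114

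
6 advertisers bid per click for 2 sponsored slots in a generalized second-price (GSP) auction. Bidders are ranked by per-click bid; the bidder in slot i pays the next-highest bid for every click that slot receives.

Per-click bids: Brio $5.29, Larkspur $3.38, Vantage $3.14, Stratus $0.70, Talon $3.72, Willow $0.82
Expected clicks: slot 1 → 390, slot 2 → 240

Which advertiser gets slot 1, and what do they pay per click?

Per-click bids in order: $5.29 (Brio) > $3.72 (Talon) > $3.38 (Larkspur) > …
Slot 1 goes to the first-ranked bidder, Brio, who pays the next bid down: $3.72/click.

Brio; $3.72 per click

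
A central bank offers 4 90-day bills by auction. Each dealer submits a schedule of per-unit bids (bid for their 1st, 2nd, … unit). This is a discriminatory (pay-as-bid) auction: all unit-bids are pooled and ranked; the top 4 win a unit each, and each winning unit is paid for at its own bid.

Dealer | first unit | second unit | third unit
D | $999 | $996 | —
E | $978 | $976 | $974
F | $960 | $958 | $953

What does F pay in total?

F pays $0

All unit-bids, highest first — top 4: 999 (D-1), 996 (D-2), 978 (E-1), 976 (E-2)
Next rejected bid: $974 (not a price — pay-as-bid).
F wins no units.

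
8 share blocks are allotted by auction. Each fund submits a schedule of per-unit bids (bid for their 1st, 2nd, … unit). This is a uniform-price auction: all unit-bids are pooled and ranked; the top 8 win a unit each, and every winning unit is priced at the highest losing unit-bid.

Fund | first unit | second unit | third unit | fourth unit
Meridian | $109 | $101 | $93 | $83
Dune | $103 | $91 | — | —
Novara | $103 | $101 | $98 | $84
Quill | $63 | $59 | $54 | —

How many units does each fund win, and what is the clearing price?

Dune 2, Meridian 3, Novara 3; clearing price $84

Merging the schedules and taking the best 8: 109 (Meridian-1), 103 (Dune-1), 103 (Novara-1), 101 (Meridian-2), 101 (Novara-2), 98 (Novara-3), 93 (Meridian-3), 91 (Dune-2)
First bid not allocated: $84.
Allocation: Dune 2, Meridian 3, Novara 3.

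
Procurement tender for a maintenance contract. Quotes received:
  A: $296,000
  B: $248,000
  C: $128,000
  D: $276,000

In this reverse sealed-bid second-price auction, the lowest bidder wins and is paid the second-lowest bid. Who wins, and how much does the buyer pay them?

C is paid $248,000

Reverse sealed-bid second-price auction: the lowest bidder wins and is paid the second-lowest bid.
Bids ranked: 128,000 (C) < 248,000 (B) < 276,000 (D) < 296,000 (A)
Second-price: C is paid B's bid of $248,000.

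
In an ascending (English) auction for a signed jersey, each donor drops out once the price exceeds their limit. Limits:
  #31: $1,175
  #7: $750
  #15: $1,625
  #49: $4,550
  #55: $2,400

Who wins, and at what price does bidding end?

Limits in order: 4,550 (#49) > 2,400 (#55) > 1,625 (#15) > 1,175 (#31) > 750 (#7)
#55 is the last rival to drop out, at $2,400; #49 remains and wins at that price.

#49 wins at $2,400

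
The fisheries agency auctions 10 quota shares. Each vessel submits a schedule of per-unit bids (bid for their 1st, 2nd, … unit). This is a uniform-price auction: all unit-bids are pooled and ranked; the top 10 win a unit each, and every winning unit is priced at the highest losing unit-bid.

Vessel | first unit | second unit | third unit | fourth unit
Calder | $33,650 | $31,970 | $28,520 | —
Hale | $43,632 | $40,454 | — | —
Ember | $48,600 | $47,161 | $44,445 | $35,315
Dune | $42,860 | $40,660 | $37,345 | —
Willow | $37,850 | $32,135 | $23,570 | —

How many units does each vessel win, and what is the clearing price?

All unit-bids, highest first — top 10: 48,600 (Ember-1), 47,161 (Ember-2), 44,445 (Ember-3), 43,632 (Hale-1), 42,860 (Dune-1), 40,660 (Dune-2), 40,454 (Hale-2), 37,850 (Willow-1), 37,345 (Dune-3), 35,315 (Ember-4)
First bid not allocated: $33,650.
Allocation: Dune 3, Ember 4, Hale 2, Willow 1.

Dune 3, Ember 4, Hale 2, Willow 1; clearing price $33,650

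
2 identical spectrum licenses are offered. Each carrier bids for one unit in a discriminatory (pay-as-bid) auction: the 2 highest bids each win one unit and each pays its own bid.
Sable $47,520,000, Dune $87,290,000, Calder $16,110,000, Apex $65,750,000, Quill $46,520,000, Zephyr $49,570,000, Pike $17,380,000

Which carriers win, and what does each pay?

Dune $87,290,000, Apex $65,750,000

Bids ranked high→low: 87,290,000 (Dune), 65,750,000 (Apex), 49,570,000 (Zephyr), 47,520,000 (Sable), …
Top 2: Dune, Apex.
Each winner pays its own bid: Dune $87,290,000, Apex $65,750,000.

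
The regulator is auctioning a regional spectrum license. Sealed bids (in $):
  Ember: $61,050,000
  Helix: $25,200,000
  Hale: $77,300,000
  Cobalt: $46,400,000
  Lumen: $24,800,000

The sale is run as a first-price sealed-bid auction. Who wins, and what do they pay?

Hale pays $77,300,000

Rule: the highest bidder wins and pays their own bid.
Bids in order: 77,300,000 (Hale) > 61,050,000 (Ember) > 46,400,000 (Cobalt) > 25,200,000 (Helix) > 24,800,000 (Lumen)
Hale is highest → pays own bid, $77,300,000.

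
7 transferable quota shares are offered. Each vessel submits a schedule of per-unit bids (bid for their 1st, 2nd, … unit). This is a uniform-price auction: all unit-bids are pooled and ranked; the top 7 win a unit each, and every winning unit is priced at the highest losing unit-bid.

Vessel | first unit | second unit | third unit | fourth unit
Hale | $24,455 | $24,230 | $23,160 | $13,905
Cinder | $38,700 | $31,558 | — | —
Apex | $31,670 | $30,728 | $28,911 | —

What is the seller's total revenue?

Total revenue: $162,120

All unit-bids, highest first — top 7: 38,700 (Cinder-1), 31,670 (Apex-1), 31,558 (Cinder-2), 30,728 (Apex-2), 28,911 (Apex-3), 24,455 (Hale-1), 24,230 (Hale-2)
Highest rejected unit-bid = $23,160.
Allocation: Apex 3, Cinder 2, Hale 2. Every unit priced at $23,160.
Revenue = 7 × 23,160 = $162,120.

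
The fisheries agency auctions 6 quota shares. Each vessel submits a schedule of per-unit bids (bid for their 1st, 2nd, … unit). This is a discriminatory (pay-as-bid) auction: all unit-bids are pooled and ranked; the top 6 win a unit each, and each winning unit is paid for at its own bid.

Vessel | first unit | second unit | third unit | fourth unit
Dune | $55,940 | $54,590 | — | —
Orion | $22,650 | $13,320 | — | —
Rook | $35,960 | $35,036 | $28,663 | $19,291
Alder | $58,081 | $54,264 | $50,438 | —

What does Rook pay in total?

Merging the schedules and taking the best 6: 58,081 (Alder-1), 55,940 (Dune-1), 54,590 (Dune-2), 54,264 (Alder-2), 50,438 (Alder-3), 35,960 (Rook-1)
Next rejected bid: $35,036 (not a price — pay-as-bid).
Rook's winning unit-bids: 35,960 = $35,960.

Rook pays $35,960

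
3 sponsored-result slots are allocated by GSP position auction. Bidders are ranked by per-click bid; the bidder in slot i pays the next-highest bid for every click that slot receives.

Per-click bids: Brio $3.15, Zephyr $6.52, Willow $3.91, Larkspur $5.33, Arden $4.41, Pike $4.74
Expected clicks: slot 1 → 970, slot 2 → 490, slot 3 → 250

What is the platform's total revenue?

Sorting advertisers: $6.52 (Zephyr) > $5.33 (Larkspur) > $4.74 (Pike) > $4.41 (Arden) > …
Slot 1: Zephyr pays $5.33 × 970 = $5170.10
Slot 2: Larkspur pays $4.74 × 490 = $2322.60
Slot 3: Pike pays $4.41 × 250 = $1102.50
Total = $8595.20

Total revenue: $8595.20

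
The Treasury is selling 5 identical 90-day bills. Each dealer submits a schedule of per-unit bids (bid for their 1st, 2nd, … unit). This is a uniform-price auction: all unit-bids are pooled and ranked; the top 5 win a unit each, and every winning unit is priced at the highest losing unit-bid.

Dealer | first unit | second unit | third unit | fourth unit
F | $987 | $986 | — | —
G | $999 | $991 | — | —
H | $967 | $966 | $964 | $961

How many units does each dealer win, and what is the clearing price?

F 2, G 2, H 1; clearing price $966

All unit-bids, highest first — top 5: 999 (G-1), 991 (G-2), 987 (F-1), 986 (F-2), 967 (H-1)
The (k+1)-th unit-bid is $966.
Allocation: F 2, G 2, H 1.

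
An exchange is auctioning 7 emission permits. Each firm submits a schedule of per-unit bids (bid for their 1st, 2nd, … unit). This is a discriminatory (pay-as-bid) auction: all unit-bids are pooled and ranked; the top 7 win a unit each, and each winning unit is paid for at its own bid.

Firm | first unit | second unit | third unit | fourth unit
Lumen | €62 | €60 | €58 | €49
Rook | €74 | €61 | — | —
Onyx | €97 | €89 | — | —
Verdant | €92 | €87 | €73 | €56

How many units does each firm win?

Pooled unit-bids ranked (top 7): 97 (Onyx-1), 92 (Verdant-1), 89 (Onyx-2), 87 (Verdant-2), 74 (Rook-1), 73 (Verdant-3), 62 (Lumen-1)
Next rejected bid: €61 (not a price — pay-as-bid).
Allocation: Lumen 1, Onyx 2, Rook 1, Verdant 3.

Lumen 1, Onyx 2, Rook 1, Verdant 3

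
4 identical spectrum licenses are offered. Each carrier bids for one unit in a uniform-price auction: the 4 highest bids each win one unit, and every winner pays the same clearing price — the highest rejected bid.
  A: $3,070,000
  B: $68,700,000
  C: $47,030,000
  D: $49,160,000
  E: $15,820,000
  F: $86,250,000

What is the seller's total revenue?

Sorting: 86,250,000 (F), 68,700,000 (B), 49,160,000 (D), 47,030,000 (C), 15,820,000 (E), 3,070,000 (A)
Top 4: F, B, D, C.
Clearing price = highest rejected bid = $15,820,000.
Total revenue = 4 × $15,820,000 = $63,280,000.

Total revenue: $63,280,000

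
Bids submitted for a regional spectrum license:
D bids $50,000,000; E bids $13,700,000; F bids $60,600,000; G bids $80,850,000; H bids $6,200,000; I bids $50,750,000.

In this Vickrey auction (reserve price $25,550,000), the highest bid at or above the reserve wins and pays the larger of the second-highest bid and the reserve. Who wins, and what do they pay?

Bids in order: 80,850,000 (G) > 60,600,000 (F) > 50,750,000 (I) > 50,000,000 (D) > 13,700,000 (E) > 6,200,000 (H)
Highest eligible bid: G at $80,850,000.
max(second-highest $60,600,000, reserve $25,550,000) = $60,600,000; the reserve does not bind.

G pays $60,600,000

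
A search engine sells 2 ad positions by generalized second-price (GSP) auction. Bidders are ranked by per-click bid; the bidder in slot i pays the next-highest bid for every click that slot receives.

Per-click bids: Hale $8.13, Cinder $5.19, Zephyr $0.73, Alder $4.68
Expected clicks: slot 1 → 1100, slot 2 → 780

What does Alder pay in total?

Sorting advertisers: $8.13 (Hale) > $5.19 (Cinder) > $4.68 (Alder) > …
Alder ranks below slot 2 → no slot, pays nothing.

Alder pays $0.00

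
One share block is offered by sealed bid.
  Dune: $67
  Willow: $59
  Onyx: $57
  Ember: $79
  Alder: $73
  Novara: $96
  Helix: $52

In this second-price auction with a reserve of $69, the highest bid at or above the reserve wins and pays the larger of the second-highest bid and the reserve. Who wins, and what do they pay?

Novara pays $79

Second-price auction with a reserve of $69: the highest bid at or above the reserve wins and pays the larger of the second-highest bid and the reserve.
Sorting bids: 96 (Novara) > 79 (Ember) > 73 (Alder) > 67 (Dune) > 59 (Willow) > 57 (Onyx) > …
Novara has the top bid at or above the reserve ($96).
Second-highest bid $79 exceeds the reserve $69 → payment $79.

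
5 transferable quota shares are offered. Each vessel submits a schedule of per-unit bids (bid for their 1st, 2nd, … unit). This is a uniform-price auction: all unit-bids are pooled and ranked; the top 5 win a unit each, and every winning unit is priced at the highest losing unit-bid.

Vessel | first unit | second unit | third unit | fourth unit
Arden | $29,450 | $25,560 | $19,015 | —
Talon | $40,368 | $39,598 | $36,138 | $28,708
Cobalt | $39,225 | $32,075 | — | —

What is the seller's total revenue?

Total revenue: $147,250

Merging the schedules and taking the best 5: 40,368 (Talon-1), 39,598 (Talon-2), 39,225 (Cobalt-1), 36,138 (Talon-3), 32,075 (Cobalt-2)
The (k+1)-th unit-bid is $29,450.
Allocation: Cobalt 2, Talon 3. Every unit priced at $29,450.
Revenue = 5 × 29,450 = $147,250.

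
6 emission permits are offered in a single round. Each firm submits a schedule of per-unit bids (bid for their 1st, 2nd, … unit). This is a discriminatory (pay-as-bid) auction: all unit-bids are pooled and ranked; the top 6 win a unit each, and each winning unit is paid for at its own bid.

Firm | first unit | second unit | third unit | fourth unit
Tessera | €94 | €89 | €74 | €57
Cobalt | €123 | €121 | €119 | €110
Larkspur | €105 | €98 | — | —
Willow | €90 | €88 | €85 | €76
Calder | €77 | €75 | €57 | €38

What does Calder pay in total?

All unit-bids, highest first — top 6: 123 (Cobalt-1), 121 (Cobalt-2), 119 (Cobalt-3), 110 (Cobalt-4), 105 (Larkspur-1), 98 (Larkspur-2)
Next rejected bid: €94 (not a price — pay-as-bid).
Calder wins no units.

Calder pays €0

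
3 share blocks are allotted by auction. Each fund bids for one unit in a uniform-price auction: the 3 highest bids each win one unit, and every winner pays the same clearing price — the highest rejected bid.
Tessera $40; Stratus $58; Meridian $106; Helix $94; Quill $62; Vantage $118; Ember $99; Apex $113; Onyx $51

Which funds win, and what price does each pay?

Bids ranked high→low: 118 (Vantage), 113 (Apex), 106 (Meridian), 99 (Ember), 94 (Helix), …
Top 3: Vantage, Apex, Meridian.
First losing bid is Ember's $99, which sets the uniform price.

Vantage, Apex, Meridian; each pays $99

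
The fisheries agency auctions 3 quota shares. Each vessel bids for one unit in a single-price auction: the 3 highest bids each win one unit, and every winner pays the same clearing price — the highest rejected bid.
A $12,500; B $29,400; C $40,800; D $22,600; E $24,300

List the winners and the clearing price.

Bids ranked high→low: 40,800 (C), 29,400 (B), 24,300 (E), 22,600 (D), 12,500 (A)
The 3 highest are C, B, E.
First losing bid is D's $22,600, which sets the uniform price.

C, B, E; each pays $22,600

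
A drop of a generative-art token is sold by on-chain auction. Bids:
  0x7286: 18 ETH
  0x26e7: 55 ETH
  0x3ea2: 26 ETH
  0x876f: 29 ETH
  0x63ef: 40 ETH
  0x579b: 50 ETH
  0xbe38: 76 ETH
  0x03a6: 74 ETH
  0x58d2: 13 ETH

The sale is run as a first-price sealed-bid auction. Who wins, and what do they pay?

Bids ranked: 76 (0xbe38) > 74 (0x03a6) > 55 (0x26e7) > 50 (0x579b) > 40 (0x63ef) > 29 (0x876f) > …
First-price: 0xbe38 pays what they bid, 76 ETH.

0xbe38 pays 76 ETH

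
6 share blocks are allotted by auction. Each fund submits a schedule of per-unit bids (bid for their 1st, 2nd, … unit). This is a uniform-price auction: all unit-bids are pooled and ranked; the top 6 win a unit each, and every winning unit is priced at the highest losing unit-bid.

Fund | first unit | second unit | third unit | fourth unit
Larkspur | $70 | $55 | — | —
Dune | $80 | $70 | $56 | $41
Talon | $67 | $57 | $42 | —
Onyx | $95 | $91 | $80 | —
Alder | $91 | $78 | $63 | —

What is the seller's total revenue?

Total revenue: $420

All unit-bids, highest first — top 6: 95 (Onyx-1), 91 (Onyx-2), 91 (Alder-1), 80 (Dune-1), 80 (Onyx-3), 78 (Alder-2)
The (k+1)-th unit-bid is $70.
Allocation: Alder 2, Dune 1, Onyx 3. Every unit priced at $70.
Revenue = 6 × 70 = $420.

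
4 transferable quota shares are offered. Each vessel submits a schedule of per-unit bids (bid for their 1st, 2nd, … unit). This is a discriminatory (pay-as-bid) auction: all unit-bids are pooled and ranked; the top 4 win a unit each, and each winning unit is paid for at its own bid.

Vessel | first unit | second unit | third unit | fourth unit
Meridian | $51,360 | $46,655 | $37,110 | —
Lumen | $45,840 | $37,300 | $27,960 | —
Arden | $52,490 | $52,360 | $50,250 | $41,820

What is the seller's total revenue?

Pooled unit-bids ranked (top 4): 52,490 (Arden-1), 52,360 (Arden-2), 51,360 (Meridian-1), 50,250 (Arden-3)
Next rejected bid: $46,655 (not a price — pay-as-bid).
Each winning unit pays its own bid.
Revenue = 52,490 + 52,360 + 51,360 + 50,250 = $206,460.

Total revenue: $206,460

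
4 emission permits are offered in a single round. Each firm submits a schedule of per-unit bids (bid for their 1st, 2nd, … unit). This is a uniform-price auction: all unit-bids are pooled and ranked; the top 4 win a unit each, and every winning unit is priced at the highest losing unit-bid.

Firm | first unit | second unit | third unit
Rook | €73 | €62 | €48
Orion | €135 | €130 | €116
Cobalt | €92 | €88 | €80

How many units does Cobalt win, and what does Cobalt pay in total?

All unit-bids, highest first — top 4: 135 (Orion-1), 130 (Orion-2), 116 (Orion-3), 92 (Cobalt-1)
The (k+1)-th unit-bid is €88.
Cobalt wins 1 unit(s) at €88 each.

Cobalt: 1 unit, pays €88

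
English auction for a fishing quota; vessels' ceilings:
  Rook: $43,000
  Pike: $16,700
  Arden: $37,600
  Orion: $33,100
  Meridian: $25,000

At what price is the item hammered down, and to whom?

Ascending (English) auction: the price rises until one bidder remains; the winner pays the price at which the last rival dropped out.
Sorting limits: 43,000 (Rook) > 37,600 (Arden) > 33,100 (Orion) > 25,000 (Meridian) > 16,700 (Pike)
Bidding ends when Arden exits at $37,600; Rook takes it.

Rook wins at $37,600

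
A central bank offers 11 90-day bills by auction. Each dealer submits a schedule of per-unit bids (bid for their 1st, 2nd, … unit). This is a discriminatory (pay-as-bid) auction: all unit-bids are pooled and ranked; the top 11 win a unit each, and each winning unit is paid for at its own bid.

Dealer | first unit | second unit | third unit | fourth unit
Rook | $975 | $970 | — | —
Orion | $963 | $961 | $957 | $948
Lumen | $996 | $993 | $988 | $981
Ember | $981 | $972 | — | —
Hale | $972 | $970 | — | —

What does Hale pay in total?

Merging the schedules and taking the best 11: 996 (Lumen-1), 993 (Lumen-2), 988 (Lumen-3), 981 (Lumen-4), 981 (Ember-1), 975 (Rook-1), 972 (Ember-2), 972 (Hale-1), 970 (Rook-2), 970 (Hale-2), 963 (Orion-1)
Next rejected bid: $961 (not a price — pay-as-bid).
Hale's winning unit-bids: 972 + 970 = $1,942.

Hale pays $1,942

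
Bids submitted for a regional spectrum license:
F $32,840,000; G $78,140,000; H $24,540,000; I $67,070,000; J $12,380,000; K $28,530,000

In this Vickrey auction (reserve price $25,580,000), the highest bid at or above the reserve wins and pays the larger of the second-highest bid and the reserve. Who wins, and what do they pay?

G pays $67,070,000

Vickrey auction (reserve price $25,580,000): the highest bid at or above the reserve wins and pays the larger of the second-highest bid and the reserve.
Sorting bids: 78,140,000 (G) > 67,070,000 (I) > 32,840,000 (F) > 28,530,000 (K) > 24,540,000 (H) > 12,380,000 (J)
G has the top bid at or above the reserve ($78,140,000).
Second-highest bid $67,070,000 exceeds the reserve $25,580,000 → payment $67,070,000.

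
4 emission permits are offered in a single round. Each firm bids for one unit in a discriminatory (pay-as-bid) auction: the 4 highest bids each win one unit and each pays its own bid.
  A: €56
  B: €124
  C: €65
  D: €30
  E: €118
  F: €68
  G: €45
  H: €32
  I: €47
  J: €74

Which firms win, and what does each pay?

Ordering the bids: 124 (B), 118 (E), 74 (J), 68 (F), 65 (C), 56 (A), …
Winners (4 units): B, E, J, F.
Each winner pays its own bid: B €124, E €118, J €74, F €68.

B €124, E €118, J €74, F €68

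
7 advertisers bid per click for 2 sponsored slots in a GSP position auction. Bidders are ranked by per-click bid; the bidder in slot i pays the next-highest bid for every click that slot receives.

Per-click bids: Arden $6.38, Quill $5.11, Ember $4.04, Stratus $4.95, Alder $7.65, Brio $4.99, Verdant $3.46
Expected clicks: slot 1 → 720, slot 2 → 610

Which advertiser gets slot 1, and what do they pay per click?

Alder; $6.38 per click

Per-click bids in order: $7.65 (Alder) > $6.38 (Arden) > $5.11 (Quill) > …
Slot 1 goes to the first-ranked bidder, Alder, who pays the next bid down: $6.38/click.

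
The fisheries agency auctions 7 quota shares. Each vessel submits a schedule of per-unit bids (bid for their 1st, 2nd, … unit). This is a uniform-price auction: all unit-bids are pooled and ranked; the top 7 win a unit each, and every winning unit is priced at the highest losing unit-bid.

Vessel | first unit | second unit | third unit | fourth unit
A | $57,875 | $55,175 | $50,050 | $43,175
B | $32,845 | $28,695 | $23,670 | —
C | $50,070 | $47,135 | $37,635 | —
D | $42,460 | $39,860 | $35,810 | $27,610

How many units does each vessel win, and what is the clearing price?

All unit-bids, highest first — top 7: 57,875 (A-1), 55,175 (A-2), 50,070 (C-1), 50,050 (A-3), 47,135 (C-2), 43,175 (A-4), 42,460 (D-1)
The (k+1)-th unit-bid is $39,860.
Allocation: A 4, C 2, D 1.

A 4, C 2, D 1; clearing price $39,860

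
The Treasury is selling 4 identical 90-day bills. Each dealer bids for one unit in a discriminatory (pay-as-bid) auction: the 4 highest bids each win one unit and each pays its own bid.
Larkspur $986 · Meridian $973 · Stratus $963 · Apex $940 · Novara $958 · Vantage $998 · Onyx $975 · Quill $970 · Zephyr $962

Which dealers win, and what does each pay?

Sorting: 998 (Vantage), 986 (Larkspur), 975 (Onyx), 973 (Meridian), 970 (Quill), 963 (Stratus), …
Winners (4 units): Vantage, Larkspur, Onyx, Meridian.
Each winner pays its own bid: Vantage $998, Larkspur $986, Onyx $975, Meridian $973.

Vantage $998, Larkspur $986, Onyx $975, Meridian $973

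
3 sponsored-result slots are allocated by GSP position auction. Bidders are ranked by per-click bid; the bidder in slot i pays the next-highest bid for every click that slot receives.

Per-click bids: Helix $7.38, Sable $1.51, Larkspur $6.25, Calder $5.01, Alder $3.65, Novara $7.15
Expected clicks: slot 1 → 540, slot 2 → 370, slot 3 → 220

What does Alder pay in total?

Sorting advertisers: $7.38 (Helix) > $7.15 (Novara) > $6.25 (Larkspur) > $5.01 (Calder) > …
Alder ranks below slot 3 → no slot, pays nothing.

Alder pays $0.00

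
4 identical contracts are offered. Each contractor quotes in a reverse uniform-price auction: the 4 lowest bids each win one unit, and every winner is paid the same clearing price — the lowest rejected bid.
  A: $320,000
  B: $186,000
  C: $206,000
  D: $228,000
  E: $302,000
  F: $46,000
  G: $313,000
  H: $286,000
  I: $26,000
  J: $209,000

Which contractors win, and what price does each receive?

Sorting: 26,000 (I), 46,000 (F), 186,000 (B), 206,000 (C), 209,000 (J), 228,000 (D), …
The 4 lowest are I, F, B, C.
Lowest unsuccessful bid: $209,000 → clearing price.

I, F, B, C; each is paid $209,000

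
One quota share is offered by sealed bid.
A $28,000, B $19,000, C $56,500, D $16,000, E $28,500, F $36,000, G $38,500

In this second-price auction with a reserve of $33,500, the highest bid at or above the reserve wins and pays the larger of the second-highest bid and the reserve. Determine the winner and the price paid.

C pays $38,500

Rule: the highest bid at or above the reserve wins and pays the larger of the second-highest bid and the reserve.
Bids in order: 56,500 (C) > 38,500 (G) > 36,000 (F) > 28,500 (E) > 28,000 (A) > 19,000 (B) > …
C has the top bid at or above the reserve ($56,500).
max(second-highest $38,500, reserve $33,500) = $38,500; the reserve does not bind.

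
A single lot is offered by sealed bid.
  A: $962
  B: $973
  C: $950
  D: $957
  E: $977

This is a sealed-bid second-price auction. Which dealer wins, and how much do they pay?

E pays $973

Bids in order: 977 (E) > 973 (B) > 962 (A) > 957 (D) > 950 (C)
E wins with the highest bid; price is set by the runner-up at $973.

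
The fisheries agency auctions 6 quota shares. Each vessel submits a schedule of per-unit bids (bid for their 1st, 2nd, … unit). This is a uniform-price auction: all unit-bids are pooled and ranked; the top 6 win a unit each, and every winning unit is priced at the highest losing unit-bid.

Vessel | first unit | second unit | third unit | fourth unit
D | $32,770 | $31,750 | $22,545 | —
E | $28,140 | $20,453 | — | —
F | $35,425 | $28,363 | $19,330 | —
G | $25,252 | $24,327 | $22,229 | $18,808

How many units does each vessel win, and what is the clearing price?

Pooled unit-bids ranked (top 6): 35,425 (F-1), 32,770 (D-1), 31,750 (D-2), 28,363 (F-2), 28,140 (E-1), 25,252 (G-1)
First bid not allocated: $24,327.
Allocation: D 2, E 1, F 2, G 1.

D 2, E 1, F 2, G 1; clearing price $24,327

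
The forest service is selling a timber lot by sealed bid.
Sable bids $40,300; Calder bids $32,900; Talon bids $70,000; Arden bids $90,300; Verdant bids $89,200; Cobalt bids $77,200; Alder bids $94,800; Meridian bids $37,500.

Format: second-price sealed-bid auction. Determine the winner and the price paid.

Second-price sealed-bid auction: the highest bidder wins and pays the second-highest bid.
Bids ranked: 94,800 (Alder) > 90,300 (Arden) > 89,200 (Verdant) > 77,200 (Cobalt) > 70,000 (Talon) > 40,300 (Sable) > …
Alder wins with the highest bid; price is set by the runner-up at $90,300.

Alder pays $90,300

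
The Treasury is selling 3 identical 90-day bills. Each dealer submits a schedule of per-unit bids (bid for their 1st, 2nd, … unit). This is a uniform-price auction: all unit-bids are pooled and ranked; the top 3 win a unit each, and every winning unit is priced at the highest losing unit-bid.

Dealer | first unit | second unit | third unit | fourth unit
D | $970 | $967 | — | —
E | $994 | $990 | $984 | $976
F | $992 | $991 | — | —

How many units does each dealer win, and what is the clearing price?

E 1, F 2; clearing price $990

Pooled unit-bids ranked (top 3): 994 (E-1), 992 (F-1), 991 (F-2)
The (k+1)-th unit-bid is $990.
Allocation: E 1, F 2.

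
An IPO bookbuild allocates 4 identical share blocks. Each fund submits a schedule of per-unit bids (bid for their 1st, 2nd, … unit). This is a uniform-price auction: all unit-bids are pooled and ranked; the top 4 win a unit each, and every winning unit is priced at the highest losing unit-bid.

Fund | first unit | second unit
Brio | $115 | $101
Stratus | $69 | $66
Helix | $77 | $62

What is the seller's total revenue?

All unit-bids, highest first — top 4: 115 (Brio-1), 101 (Brio-2), 77 (Helix-1), 69 (Stratus-1)
The (k+1)-th unit-bid is $66.
Allocation: Brio 2, Helix 1, Stratus 1. Every unit priced at $66.
Revenue = 4 × 66 = $264.

Total revenue: $264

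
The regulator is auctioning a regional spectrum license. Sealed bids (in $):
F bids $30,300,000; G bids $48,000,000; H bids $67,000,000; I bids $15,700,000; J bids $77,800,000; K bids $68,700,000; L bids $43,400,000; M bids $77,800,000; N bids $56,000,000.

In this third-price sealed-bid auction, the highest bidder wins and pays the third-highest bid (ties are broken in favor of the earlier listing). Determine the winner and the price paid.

J pays $68,700,000

Bids ranked: 77,800,000 (J) > 77,800,000 (M) > 68,700,000 (K) > 67,000,000 (H) > 56,000,000 (N) > 48,000,000 (G) > …
J and M tie at $77,800,000; tie-break gives it to J.
J is highest; pays the third-highest bid, $68,700,000.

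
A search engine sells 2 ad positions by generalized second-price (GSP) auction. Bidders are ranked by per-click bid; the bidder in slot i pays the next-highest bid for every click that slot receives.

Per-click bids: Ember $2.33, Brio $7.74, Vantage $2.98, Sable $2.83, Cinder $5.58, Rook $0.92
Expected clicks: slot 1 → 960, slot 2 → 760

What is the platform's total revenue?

Ranked by bid: $7.74 (Brio) > $5.58 (Cinder) > $2.98 (Vantage) > …
Slot 1: Brio pays $5.58 × 960 = $5356.80
Slot 2: Cinder pays $2.98 × 760 = $2264.80
Total = $7621.60

Total revenue: $7621.60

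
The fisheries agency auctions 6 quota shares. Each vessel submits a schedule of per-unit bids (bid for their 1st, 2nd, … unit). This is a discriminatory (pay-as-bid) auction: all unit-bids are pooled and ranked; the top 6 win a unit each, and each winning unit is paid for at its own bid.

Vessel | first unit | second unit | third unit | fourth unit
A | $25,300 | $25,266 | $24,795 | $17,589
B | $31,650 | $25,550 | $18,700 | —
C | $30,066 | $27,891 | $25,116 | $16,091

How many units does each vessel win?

A 2, B 2, C 2

Pooled unit-bids ranked (top 6): 31,650 (B-1), 30,066 (C-1), 27,891 (C-2), 25,550 (B-2), 25,300 (A-1), 25,266 (A-2)
Next rejected bid: $25,116 (not a price — pay-as-bid).
Allocation: A 2, B 2, C 2.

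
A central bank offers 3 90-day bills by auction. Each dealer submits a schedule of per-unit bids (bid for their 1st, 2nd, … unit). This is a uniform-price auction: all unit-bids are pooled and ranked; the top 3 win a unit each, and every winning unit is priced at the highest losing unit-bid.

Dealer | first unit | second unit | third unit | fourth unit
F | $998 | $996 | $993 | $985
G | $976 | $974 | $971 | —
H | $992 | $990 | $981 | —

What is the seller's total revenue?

Total revenue: $2,976

Merging the schedules and taking the best 3: 998 (F-1), 996 (F-2), 993 (F-3)
Highest rejected unit-bid = $992.
Allocation: F 3. Every unit priced at $992.
Revenue = 3 × 992 = $2,976.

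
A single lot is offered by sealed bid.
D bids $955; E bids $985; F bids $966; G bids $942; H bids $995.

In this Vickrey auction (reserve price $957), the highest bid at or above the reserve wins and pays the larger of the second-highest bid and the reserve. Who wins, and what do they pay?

Rule: the highest bid at or above the reserve wins and pays the larger of the second-highest bid and the reserve.
Bids ranked: 995 (H) > 985 (E) > 966 (F) > 955 (D) > 942 (G)
H has the top bid at or above the reserve ($995).
max(second-highest $985, reserve $957) = $985; the reserve does not bind.

H pays $985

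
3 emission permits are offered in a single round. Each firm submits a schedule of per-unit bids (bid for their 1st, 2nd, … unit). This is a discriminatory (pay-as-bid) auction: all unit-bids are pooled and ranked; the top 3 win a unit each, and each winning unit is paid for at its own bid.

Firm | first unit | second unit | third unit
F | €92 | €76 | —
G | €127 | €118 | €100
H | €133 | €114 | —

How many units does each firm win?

G 2, H 1

Merging the schedules and taking the best 3: 133 (H-1), 127 (G-1), 118 (G-2)
Next rejected bid: €114 (not a price — pay-as-bid).
Allocation: G 2, H 1.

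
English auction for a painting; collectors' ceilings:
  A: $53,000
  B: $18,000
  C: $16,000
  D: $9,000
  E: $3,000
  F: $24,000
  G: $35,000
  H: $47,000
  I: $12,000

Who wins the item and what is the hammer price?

Limits ranked: 53,000 (A) > 47,000 (H) > 35,000 (G) > 24,000 (F) > 18,000 (B) > 16,000 (C) > …
Once the price passes $47,000, only A is left; the hammer falls at H's limit of $47,000.

A wins at $47,000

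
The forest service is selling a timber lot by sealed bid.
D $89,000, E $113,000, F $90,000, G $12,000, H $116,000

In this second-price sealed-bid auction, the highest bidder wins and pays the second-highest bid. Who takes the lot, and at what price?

H pays $113,000

Rule: the highest bidder wins and pays the second-highest bid.
Bids in order: 116,000 (H) > 113,000 (E) > 90,000 (F) > 89,000 (D) > 12,000 (G)
H wins with the highest bid; price is set by the runner-up at $113,000.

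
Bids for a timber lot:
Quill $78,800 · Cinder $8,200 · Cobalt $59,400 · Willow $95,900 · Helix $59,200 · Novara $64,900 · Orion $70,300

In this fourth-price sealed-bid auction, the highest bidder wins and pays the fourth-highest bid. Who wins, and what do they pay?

Willow pays $64,900

Bids ranked: 95,900 (Willow) > 78,800 (Quill) > 70,300 (Orion) > 64,900 (Novara) > 59,400 (Cobalt) > 59,200 (Helix) > …
Willow wins; payment is bid #4 in the ranking = $64,900.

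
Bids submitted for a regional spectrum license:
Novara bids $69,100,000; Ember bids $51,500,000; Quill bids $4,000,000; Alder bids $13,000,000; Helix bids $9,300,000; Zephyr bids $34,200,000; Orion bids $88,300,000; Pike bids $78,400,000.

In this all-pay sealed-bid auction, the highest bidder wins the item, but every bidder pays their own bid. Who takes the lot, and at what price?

Orion pays $88,300,000

Bids ranked: 88,300,000 (Orion) > 78,400,000 (Pike) > 69,100,000 (Novara) > 51,500,000 (Ember) > 34,200,000 (Zephyr) > 13,000,000 (Alder) > …
Orion is highest and takes the item; every bidder forfeits their bid.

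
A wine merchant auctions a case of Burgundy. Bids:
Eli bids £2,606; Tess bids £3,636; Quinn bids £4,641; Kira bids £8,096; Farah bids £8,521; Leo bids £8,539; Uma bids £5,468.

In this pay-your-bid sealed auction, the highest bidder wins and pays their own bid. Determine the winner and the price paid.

Leo pays £8,539

Bids ranked: 8,539 (Leo) > 8,521 (Farah) > 8,096 (Kira) > 5,468 (Uma) > 4,641 (Quinn) > 3,636 (Tess) > …
Leo has the highest bid and pays exactly that: £8,539.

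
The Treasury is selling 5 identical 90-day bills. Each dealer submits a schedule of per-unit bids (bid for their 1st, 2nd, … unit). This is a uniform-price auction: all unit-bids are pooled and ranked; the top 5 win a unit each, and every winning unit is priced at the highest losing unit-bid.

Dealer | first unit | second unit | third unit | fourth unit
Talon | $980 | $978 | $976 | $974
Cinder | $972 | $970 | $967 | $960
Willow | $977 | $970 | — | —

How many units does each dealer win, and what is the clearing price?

All unit-bids, highest first — top 5: 980 (Talon-1), 978 (Talon-2), 977 (Willow-1), 976 (Talon-3), 974 (Talon-4)
The (k+1)-th unit-bid is $972.
Allocation: Talon 4, Willow 1.

Talon 4, Willow 1; clearing price $972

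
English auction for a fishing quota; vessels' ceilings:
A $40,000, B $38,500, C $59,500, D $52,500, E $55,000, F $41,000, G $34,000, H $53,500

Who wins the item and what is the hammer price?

Sorting limits: 59,500 (C) > 55,000 (E) > 53,500 (H) > 52,500 (D) > 41,000 (F) > 40,000 (A) > …
Once the price passes $55,000, only C is left; the hammer falls at E's limit of $55,000.

C wins at $55,000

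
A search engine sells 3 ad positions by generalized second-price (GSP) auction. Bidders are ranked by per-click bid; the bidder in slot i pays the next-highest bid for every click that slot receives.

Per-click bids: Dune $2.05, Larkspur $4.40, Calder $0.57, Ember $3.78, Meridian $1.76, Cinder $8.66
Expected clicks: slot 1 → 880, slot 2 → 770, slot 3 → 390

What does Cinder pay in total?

Per-click bids in order: $8.66 (Cinder) > $4.40 (Larkspur) > $3.78 (Ember) > $2.05 (Dune) > …
Cinder holds slot 1 → pays next bid $4.40 × 880 clicks = $3872.00.

Cinder pays $3872.00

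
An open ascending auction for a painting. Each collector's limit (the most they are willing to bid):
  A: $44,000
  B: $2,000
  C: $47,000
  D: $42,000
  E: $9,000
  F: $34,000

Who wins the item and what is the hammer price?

C wins at $44,000

Rule: the price rises until one bidder remains; the winner pays the price at which the last rival dropped out.
Limits ranked: 47,000 (C) > 44,000 (A) > 42,000 (D) > 34,000 (F) > 9,000 (E) > 2,000 (B)
Once the price passes $44,000, only C is left; the hammer falls at A's limit of $44,000.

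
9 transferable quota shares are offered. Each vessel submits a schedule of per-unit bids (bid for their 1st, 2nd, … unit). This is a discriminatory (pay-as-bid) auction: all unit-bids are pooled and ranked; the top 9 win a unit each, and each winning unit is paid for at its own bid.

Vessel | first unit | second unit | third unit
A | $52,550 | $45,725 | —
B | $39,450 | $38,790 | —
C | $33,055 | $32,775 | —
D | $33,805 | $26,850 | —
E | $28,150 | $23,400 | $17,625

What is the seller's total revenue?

Merging the schedules and taking the best 9: 52,550 (A-1), 45,725 (A-2), 39,450 (B-1), 38,790 (B-2), 33,805 (D-1), 33,055 (C-1), 32,775 (C-2), 28,150 (E-1), 26,850 (D-2)
Next rejected bid: $23,400 (not a price — pay-as-bid).
Each winning unit pays its own bid.
Revenue = 52,550 + 45,725 + 39,450 + 38,790 + 33,805 + 33,055 + 32,775 + 28,150 + 26,850 = $331,150.

Total revenue: $331,150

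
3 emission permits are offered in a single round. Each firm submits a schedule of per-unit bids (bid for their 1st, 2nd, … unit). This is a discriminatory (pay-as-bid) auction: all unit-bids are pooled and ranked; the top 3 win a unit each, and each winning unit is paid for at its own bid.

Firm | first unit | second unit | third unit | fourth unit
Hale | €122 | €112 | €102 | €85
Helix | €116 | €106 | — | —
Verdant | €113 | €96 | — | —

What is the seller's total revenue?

Total revenue: €351

Merging the schedules and taking the best 3: 122 (Hale-1), 116 (Helix-1), 113 (Verdant-1)
Next rejected bid: €112 (not a price — pay-as-bid).
Each winning unit pays its own bid.
Revenue = 122 + 116 + 113 = €351.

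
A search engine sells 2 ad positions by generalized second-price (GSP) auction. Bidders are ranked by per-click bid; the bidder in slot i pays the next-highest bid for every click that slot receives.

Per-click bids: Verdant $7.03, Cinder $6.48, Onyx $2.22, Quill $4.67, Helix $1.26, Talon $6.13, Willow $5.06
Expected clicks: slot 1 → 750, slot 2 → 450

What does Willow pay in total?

Willow pays $0.00

Ranked by bid: $7.03 (Verdant) > $6.48 (Cinder) > $6.13 (Talon) > …
Willow ranks below slot 2 → no slot, pays nothing.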